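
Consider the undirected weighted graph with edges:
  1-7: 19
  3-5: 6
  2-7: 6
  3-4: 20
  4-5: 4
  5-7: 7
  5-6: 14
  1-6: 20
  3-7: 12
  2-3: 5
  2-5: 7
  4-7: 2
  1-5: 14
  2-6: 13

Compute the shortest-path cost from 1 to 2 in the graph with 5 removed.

Routes from 1 to 2 avoiding 5:
1-6-2: 20 + 13 = 33
1-7-3-2: 19 + 12 + 5 = 36
1-7-4-3-2: 19 + 2 + 20 + 5 = 46
1-7-2: 19 + 6 = 25
Best route has total 25.

25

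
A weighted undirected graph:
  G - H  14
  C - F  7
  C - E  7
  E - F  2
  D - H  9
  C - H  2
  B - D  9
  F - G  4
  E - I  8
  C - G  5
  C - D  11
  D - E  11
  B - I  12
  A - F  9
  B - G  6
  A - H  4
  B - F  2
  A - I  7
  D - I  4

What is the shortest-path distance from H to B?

11

Comparing a few candidate routes:
H-C-F-B: 2 + 7 + 2 = 11
H-C-G-B: 2 + 5 + 6 = 13
H-C-G-F-B: 2 + 5 + 4 + 2 = 13
The minimum is 11.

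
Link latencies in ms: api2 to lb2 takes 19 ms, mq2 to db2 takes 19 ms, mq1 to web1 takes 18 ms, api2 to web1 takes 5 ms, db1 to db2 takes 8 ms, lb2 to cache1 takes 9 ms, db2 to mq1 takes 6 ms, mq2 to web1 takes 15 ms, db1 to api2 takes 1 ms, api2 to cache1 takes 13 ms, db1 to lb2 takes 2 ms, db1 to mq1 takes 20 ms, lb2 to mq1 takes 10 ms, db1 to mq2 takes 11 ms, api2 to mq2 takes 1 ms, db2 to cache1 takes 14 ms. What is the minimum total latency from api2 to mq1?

13

A few of the api2→mq1 routes:
api2 -> db1 -> lb2 -> mq1: 1 + 2 + 10 = 13
api2 -> mq2 -> db1 -> lb2 -> mq1: 1 + 11 + 2 + 10 = 24
api2 -> db1 -> db2 -> mq1: 1 + 8 + 6 = 15
api2 -> web1 -> mq1: 5 + 18 = 23
api2 -> db1 -> mq1: 1 + 20 = 21
The minimum is 13 ms.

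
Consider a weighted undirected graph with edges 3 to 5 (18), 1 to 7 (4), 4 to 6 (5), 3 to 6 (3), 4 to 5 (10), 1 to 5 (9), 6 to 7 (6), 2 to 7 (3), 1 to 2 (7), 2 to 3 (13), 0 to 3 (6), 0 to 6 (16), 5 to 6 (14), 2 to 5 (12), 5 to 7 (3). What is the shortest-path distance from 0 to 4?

14

Some routes from 0 to 4:
0→3→6→7→5→4: 6 + 3 + 6 + 3 + 10 = 28
0→3→6→4: 6 + 3 + 5 = 14
0→6→4: 16 + 5 = 21
Best route has total 14.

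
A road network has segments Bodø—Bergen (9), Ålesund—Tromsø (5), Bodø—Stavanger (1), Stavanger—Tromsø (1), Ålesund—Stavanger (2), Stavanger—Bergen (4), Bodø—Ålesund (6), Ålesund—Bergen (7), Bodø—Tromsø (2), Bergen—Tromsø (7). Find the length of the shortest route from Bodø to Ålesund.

3

Checking several routes:
Bodø -> Tromsø -> Ålesund: 2 + 5 = 7
Bodø -> Stavanger -> Bergen -> Ålesund: 1 + 4 + 7 = 12
Bodø -> Stavanger -> Ålesund: 1 + 2 = 3
Bodø -> Ålesund: 6
Bodø -> Stavanger -> Tromsø -> Ålesund: 1 + 1 + 5 = 7
Bodø -> Tromsø -> Stavanger -> Ålesund: 2 + 1 + 2 = 5
Shortest: 3 km.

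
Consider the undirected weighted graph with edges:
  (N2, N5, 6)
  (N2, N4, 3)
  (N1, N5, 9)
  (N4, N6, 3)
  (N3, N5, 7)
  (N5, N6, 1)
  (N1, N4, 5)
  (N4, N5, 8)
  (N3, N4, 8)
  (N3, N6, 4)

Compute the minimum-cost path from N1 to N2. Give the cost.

8

A few of the N1→N2 routes:
N1→N5→N4→N2: 9 + 8 + 3 = 20
N1→N4→N6→N5→N2: 5 + 3 + 1 + 6 = 15
N1→N5→N2: 9 + 6 = 15
N1→N4→N2: 5 + 3 = 8
N1→N5→N6→N4→N2: 9 + 1 + 3 + 3 = 16
N1→N4→N5→N2: 5 + 8 + 6 = 19
Best route has total 8.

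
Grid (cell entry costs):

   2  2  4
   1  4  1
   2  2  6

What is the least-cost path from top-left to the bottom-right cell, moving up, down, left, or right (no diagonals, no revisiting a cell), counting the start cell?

Path [0,0]→[1,0]→[2,0]→[2,1]→[2,2]: 2 + 1 + 2 + 2 + 6 = 13.

13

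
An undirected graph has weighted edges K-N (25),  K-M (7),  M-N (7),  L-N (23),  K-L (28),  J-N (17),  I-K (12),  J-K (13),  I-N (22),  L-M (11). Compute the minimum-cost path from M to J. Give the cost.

20

Comparing a few candidate routes:
M -> N -> K -> J: 7 + 25 + 13 = 45
M -> N -> J: 7 + 17 = 24
M -> K -> J: 7 + 13 = 20
Best route has total 20.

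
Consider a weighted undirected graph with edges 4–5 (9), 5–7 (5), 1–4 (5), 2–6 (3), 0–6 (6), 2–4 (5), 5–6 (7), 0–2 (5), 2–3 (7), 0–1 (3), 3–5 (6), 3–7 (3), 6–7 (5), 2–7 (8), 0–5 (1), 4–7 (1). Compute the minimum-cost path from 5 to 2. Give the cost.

6

Checking several routes:
5-0-6-2: 1 + 6 + 3 = 10
5-7-4-2: 5 + 1 + 5 = 11
5-6-2: 7 + 3 = 10
5-0-2: 1 + 5 = 6
Shortest: 6.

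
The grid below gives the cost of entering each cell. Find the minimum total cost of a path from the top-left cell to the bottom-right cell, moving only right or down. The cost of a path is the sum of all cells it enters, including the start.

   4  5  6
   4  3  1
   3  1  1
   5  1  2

Cheapest: r0c0→r1c0→r1c1→r1c2→r2c2→r3c2
  4 + 4 + 3 + 1 + 1 + 2 = 15
For comparison, the top-then-right route costs 19.

15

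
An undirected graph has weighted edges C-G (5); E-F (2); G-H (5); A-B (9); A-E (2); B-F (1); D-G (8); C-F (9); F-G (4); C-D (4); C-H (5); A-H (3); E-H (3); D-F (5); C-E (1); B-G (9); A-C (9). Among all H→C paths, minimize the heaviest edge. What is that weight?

Checking several routes:
H→A→E→F→D→C: max(3, 2, 2, 5, 4) = 5
H→E→C: max(3, 1) = 3
H→A→E→F→G→C: max(3, 2, 2, 4, 5) = 5
H→A→E→C: max(3, 2, 1) = 3
H→C: max(5) = 5
Best route has worst link 3.

3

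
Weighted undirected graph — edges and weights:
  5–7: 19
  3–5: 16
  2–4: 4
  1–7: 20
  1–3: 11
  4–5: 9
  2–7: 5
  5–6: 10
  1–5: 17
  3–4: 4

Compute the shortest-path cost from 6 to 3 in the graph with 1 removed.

Paths from 6 to 3 avoiding 1:
6-5-4-3: 10 + 9 + 4 = 23
6-5-7-2-4-3: 10 + 19 + 5 + 4 + 4 = 42
6-5-3: 10 + 16 = 26
The minimum is 23.

23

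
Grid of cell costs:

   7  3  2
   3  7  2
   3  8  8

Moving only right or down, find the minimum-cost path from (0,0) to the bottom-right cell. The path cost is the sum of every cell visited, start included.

One optimal route is r0c0 -> r0c1 -> r0c2 -> r1c2 -> r2c2.
Its cost is 7 + 3 + 2 + 2 + 8 = 22.

22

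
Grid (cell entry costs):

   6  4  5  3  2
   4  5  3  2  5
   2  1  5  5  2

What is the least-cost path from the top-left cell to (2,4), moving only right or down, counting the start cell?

One optimal route is (0,0) (1,0) (2,0) (2,1) (2,2) (2,3) (2,4).
Its cost is 6 + 4 + 2 + 1 + 5 + 5 + 2 = 25.
(Top row then right column would cost 27.)

25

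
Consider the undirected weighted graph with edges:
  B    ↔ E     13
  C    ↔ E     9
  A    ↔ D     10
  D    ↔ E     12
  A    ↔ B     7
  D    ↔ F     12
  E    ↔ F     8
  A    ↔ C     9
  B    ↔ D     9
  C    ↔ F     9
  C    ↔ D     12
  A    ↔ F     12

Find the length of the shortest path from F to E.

Some routes from F to E:
F→A→C→E: 12 + 9 + 9 = 30
F→A→B→E: 12 + 7 + 13 = 32
F→D→E: 12 + 12 = 24
F→C→E: 9 + 9 = 18
F→E: 8
Shortest: 8.

8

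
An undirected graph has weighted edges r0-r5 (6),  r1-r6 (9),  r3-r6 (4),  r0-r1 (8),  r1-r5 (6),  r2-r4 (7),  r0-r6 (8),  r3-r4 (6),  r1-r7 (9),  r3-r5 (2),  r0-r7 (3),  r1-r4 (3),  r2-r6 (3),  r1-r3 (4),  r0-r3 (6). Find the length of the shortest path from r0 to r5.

6

A few of the r0→r5 routes:
r0→r5: 6
r0→r1→r3→r5: 8 + 4 + 2 = 14
r0→r3→r5: 6 + 2 = 8
r0→r1→r5: 8 + 6 = 14
Best route has total 6.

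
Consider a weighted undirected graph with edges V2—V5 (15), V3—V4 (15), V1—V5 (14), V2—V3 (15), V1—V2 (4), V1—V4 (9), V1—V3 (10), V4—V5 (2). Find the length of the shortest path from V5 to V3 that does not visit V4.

Candidate routes:
V5 → V2 → V3: 15 + 15 = 30
V5 → V1 → V2 → V3: 14 + 4 + 15 = 33
V5 → V1 → V3: 14 + 10 = 24
V5 → V2 → V1 → V3: 15 + 4 + 10 = 29
The minimum is 24.

24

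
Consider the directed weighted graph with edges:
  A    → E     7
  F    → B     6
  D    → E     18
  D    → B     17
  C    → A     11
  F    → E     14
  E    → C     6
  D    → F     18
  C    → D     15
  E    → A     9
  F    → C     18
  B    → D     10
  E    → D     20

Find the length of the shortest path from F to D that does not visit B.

33

Candidate routes:
F→E→D: 14 + 20 = 34
F→C→A→E→D: 18 + 11 + 7 + 20 = 56
F→E→C→D: 14 + 6 + 15 = 35
F→C→D: 18 + 15 = 33
Shortest: 33.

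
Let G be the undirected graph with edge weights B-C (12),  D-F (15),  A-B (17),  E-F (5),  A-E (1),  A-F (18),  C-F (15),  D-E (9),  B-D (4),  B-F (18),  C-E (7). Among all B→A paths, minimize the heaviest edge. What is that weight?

9

Comparing a few candidate routes:
B→C→F→D→E→A: max(12, 15, 15, 9, 1) = 15
B→C→E→A: max(12, 7, 1) = 12
B→D→E→A: max(4, 9, 1) = 9
B→D→F→E→A: max(4, 15, 5, 1) = 15
B→C→F→E→A: max(12, 15, 5, 1) = 15
B→D→F→C→E→A: max(4, 15, 15, 7, 1) = 15
Best route has worst link 9.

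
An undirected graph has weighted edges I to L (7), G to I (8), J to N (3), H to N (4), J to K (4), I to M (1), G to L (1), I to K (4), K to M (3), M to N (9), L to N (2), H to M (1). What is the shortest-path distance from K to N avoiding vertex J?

8

A few of the K→N routes:
K-M-H-N: 3 + 1 + 4 = 8
K-M-N: 3 + 9 = 12
K-I-M-H-N: 4 + 1 + 1 + 4 = 10
The minimum is 8.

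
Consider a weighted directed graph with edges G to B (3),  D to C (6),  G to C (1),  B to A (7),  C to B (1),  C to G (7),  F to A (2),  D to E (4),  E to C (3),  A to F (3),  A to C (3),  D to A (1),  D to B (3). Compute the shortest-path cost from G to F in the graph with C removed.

13

Candidate routes:
G→B→A→F: 3 + 7 + 3 = 13
Best route has total 13.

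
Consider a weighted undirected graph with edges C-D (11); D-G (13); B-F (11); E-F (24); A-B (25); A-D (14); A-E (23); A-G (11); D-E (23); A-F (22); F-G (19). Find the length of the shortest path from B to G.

Comparing a few candidate routes:
B - A - D - G: 25 + 14 + 13 = 52
B - A - G: 25 + 11 = 36
B - F - G: 11 + 19 = 30
B - F - A - G: 11 + 22 + 11 = 44
Shortest: 30.

30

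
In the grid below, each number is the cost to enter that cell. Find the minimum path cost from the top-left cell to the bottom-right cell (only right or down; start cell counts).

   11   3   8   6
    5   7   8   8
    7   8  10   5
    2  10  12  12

53

One optimal route is [0,0] -> [0,1] -> [0,2] -> [0,3] -> [1,3] -> [2,3] -> [3,3].
Its cost is 11 + 3 + 8 + 6 + 8 + 5 + 12 = 53.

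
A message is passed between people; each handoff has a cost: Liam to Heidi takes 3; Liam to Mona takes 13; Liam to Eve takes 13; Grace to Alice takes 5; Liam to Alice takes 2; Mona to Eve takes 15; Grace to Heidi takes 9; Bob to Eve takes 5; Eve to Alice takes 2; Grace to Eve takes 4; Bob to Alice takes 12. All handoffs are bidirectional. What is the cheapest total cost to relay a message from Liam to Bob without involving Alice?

18

Paths from Liam to Bob avoiding Alice:
Liam -> Eve -> Bob: 13 + 5 = 18
Liam -> Mona -> Eve -> Bob: 13 + 15 + 5 = 33
Liam -> Heidi -> Grace -> Eve -> Bob: 3 + 9 + 4 + 5 = 21
Best route has total 18.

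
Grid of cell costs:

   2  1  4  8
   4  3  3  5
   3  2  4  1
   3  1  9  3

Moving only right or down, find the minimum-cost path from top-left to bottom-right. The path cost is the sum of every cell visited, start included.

One optimal route is (0,0)→(0,1)→(1,1)→(2,1)→(2,2)→(2,3)→(3,3).
Its cost is 2 + 1 + 3 + 2 + 4 + 1 + 3 = 16.
(Top row then right column would cost 24.)

16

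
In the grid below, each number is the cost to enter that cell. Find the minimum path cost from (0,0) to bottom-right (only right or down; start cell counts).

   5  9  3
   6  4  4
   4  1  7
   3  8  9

32

Path r0c0→r1c0→r1c1→r2c1→r2c2→r3c2: 5 + 6 + 4 + 1 + 7 + 9 = 32.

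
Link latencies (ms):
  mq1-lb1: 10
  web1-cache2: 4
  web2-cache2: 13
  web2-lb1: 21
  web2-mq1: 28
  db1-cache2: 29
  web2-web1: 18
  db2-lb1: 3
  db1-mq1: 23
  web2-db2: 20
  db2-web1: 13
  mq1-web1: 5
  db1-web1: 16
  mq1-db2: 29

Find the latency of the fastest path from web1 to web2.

17

Comparing a few candidate routes:
web1-mq1-web2: 5 + 28 = 33
web1-web2: 18
web1-mq1-lb1-web2: 5 + 10 + 21 = 36
web1-db2-web2: 13 + 20 = 33
web1-db2-lb1-web2: 13 + 3 + 21 = 37
web1-cache2-web2: 4 + 13 = 17
Shortest: 17 ms.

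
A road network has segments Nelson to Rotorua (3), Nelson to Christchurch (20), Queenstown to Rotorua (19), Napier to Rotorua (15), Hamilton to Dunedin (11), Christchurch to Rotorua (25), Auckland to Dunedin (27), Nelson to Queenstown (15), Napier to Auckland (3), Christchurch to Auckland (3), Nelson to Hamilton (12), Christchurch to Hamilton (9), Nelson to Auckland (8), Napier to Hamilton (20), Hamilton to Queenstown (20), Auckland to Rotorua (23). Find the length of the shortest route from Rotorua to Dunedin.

Some routes from Rotorua to Dunedin:
Rotorua -> Nelson -> Hamilton -> Dunedin: 3 + 12 + 11 = 26
Rotorua -> Christchurch -> Hamilton -> Dunedin: 25 + 9 + 11 = 45
Rotorua -> Napier -> Auckland -> Christchurch -> Hamilton -> Dunedin: 15 + 3 + 3 + 9 + 11 = 41
Rotorua -> Nelson -> Auckland -> Dunedin: 3 + 8 + 27 = 38
Rotorua -> Nelson -> Christchurch -> Hamilton -> Dunedin: 3 + 20 + 9 + 11 = 43
Rotorua -> Nelson -> Auckland -> Christchurch -> Hamilton -> Dunedin: 3 + 8 + 3 + 9 + 11 = 34
Shortest: 26 km.

26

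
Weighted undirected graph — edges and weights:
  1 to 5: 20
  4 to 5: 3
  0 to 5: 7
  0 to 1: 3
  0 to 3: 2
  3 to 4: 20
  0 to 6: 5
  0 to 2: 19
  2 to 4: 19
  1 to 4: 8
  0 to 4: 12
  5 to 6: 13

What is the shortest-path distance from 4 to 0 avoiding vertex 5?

11

Candidate routes:
4→3→0: 20 + 2 = 22
4→1→0: 8 + 3 = 11
4→2→0: 19 + 19 = 38
4→0: 12
The minimum is 11.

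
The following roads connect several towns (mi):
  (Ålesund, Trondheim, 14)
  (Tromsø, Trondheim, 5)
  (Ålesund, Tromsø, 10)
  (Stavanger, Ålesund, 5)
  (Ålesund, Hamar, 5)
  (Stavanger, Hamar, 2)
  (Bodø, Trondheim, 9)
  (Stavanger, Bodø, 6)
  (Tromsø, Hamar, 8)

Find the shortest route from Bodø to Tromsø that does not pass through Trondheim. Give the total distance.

16

Candidate routes:
Bodø → Stavanger → Ålesund → Hamar → Tromsø: 6 + 5 + 5 + 8 = 24
Bodø → Stavanger → Ålesund → Tromsø: 6 + 5 + 10 = 21
Bodø → Stavanger → Hamar → Ålesund → Tromsø: 6 + 2 + 5 + 10 = 23
Bodø → Stavanger → Hamar → Tromsø: 6 + 2 + 8 = 16
Best route has total 16 mi.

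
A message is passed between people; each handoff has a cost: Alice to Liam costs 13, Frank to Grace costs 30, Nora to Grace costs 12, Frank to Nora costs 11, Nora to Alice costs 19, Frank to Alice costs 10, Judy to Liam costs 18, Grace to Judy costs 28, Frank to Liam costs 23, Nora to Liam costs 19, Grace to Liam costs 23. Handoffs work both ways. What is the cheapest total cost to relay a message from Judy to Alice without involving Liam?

A few of the Judy→Alice routes:
Judy→Grace→Frank→Alice: 28 + 30 + 10 = 68
Judy→Grace→Nora→Frank→Alice: 28 + 12 + 11 + 10 = 61
Judy→Grace→Nora→Alice: 28 + 12 + 19 = 59
Best route has total 59.

59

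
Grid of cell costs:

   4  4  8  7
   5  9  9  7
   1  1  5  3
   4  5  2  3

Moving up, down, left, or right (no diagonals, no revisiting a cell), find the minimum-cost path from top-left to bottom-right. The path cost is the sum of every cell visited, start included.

21

Take r0c0→r1c0→r2c0→r2c1→r2c2→r3c2→r3c3 for a total of 4 + 5 + 1 + 1 + 5 + 2 + 3 = 21.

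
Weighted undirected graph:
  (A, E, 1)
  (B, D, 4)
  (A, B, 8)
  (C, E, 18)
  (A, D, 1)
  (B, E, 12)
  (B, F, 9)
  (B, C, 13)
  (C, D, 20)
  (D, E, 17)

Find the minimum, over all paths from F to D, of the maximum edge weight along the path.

9

Checking several routes:
F -> B -> E -> D: max(9, 12, 17) = 17
F -> B -> E -> A -> D: max(9, 12, 1, 1) = 12
F -> B -> C -> E -> D: max(9, 13, 18, 17) = 18
F -> B -> D: max(9, 4) = 9
F -> B -> A -> D: max(9, 8, 1) = 9
F -> B -> A -> E -> D: max(9, 8, 1, 17) = 17
Best route has worst link 9.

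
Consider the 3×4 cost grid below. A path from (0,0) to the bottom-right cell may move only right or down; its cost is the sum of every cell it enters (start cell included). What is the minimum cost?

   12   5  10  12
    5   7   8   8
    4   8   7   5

Best path: (0,0) -> (1,0) -> (2,0) -> (2,1) -> (2,2) -> (2,3)
Cost: 12 + 5 + 4 + 8 + 7 + 5 = 41
(Top row then right column would cost 52.)

41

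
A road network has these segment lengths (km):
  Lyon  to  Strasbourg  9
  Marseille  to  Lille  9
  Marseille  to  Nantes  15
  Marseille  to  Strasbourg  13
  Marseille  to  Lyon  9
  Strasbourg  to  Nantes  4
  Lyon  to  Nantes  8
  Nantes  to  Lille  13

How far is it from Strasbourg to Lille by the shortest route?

A few of the Strasbourg→Lille routes:
Strasbourg - Nantes - Lille: 4 + 13 = 17
Strasbourg - Lyon - Marseille - Lille: 9 + 9 + 9 = 27
Strasbourg - Marseille - Lille: 13 + 9 = 22
Best route has total 17 km.

17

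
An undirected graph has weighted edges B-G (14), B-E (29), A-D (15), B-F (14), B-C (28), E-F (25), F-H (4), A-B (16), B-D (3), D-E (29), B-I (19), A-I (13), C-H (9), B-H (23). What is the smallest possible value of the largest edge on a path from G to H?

14

Some routes from G to H:
G-B-E-F-H: max(14, 29, 25, 4) = 29
G-B-C-H: max(14, 28, 9) = 28
G-B-F-H: max(14, 14, 4) = 14
G-B-H: max(14, 23) = 23
G-B-A-D-E-F-H: max(14, 16, 15, 29, 25, 4) = 29
The minimum achievable maximum is 14.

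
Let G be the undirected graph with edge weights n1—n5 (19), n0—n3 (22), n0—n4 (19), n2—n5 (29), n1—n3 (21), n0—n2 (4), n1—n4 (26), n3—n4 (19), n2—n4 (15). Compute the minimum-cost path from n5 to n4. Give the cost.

Some routes from n5 to n4:
n5 → n2 → n4: 29 + 15 = 44
n5 → n2 → n0 → n4: 29 + 4 + 19 = 52
n5 → n2 → n0 → n3 → n4: 29 + 4 + 22 + 19 = 74
n5 → n1 → n4: 19 + 26 = 45
n5 → n1 → n3 → n4: 19 + 21 + 19 = 59
The minimum is 44.

44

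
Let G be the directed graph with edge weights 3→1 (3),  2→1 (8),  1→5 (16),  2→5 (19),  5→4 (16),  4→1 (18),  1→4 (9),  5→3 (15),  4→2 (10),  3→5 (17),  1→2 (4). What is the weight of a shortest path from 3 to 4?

12

Checking several routes:
3-5-4: 17 + 16 = 33
3-1-4: 3 + 9 = 12
3-1-5-4: 3 + 16 + 16 = 35
Shortest: 12.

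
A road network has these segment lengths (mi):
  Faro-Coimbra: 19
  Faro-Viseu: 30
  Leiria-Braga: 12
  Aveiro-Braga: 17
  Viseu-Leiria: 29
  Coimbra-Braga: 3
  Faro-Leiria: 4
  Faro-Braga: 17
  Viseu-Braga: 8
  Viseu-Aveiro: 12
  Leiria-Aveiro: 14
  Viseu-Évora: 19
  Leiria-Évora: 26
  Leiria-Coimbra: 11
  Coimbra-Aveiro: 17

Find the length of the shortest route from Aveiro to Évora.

31

A few of the Aveiro→Évora routes:
Aveiro → Leiria → Évora: 14 + 26 = 40
Aveiro → Braga → Viseu → Évora: 17 + 8 + 19 = 44
Aveiro → Viseu → Évora: 12 + 19 = 31
Aveiro → Coimbra → Braga → Viseu → Évora: 17 + 3 + 8 + 19 = 47
Aveiro → Leiria → Braga → Viseu → Évora: 14 + 12 + 8 + 19 = 53
Shortest: 31 mi.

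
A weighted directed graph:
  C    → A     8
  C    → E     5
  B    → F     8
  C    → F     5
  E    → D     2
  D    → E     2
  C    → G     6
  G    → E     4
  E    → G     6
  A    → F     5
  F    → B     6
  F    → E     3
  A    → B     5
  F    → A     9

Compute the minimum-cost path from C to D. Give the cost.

Checking several routes:
C - F - E - D: 5 + 3 + 2 = 10
C - G - E - D: 6 + 4 + 2 = 12
C - E - D: 5 + 2 = 7
Shortest: 7.

7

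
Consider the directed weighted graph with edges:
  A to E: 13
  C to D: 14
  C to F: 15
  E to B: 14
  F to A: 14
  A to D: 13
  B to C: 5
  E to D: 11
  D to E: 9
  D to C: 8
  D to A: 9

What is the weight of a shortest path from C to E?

23

Paths from C to E:
C -> D -> E: 14 + 9 = 23
C -> F -> A -> E: 15 + 14 + 13 = 42
C -> D -> A -> E: 14 + 9 + 13 = 36
C -> F -> A -> D -> E: 15 + 14 + 13 + 9 = 51
Shortest: 23.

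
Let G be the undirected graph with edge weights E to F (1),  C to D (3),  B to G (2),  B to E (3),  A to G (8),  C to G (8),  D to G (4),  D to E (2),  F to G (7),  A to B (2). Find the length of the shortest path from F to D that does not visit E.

11

Routes from F to D avoiding E:
F-G-C-D: 7 + 8 + 3 = 18
F-G-D: 7 + 4 = 11
The minimum is 11.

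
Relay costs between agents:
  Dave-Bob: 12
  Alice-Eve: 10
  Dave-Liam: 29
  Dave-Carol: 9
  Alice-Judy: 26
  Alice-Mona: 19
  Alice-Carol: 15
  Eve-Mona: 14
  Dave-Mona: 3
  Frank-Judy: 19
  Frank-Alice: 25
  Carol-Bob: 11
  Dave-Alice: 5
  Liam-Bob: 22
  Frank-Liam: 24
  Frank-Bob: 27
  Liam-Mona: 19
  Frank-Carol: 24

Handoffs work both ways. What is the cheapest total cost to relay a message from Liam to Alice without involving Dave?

38

Checking several routes:
Liam→Bob→Carol→Alice: 22 + 11 + 15 = 48
Liam→Frank→Alice: 24 + 25 = 49
Liam→Mona→Alice: 19 + 19 = 38
Liam→Mona→Eve→Alice: 19 + 14 + 10 = 43
Best route has total 38.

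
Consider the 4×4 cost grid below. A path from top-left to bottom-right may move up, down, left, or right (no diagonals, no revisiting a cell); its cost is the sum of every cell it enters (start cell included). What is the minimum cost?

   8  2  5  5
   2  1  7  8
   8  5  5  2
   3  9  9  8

31

Cheapest: r0c0 r0c1 r1c1 r2c1 r2c2 r2c3 r3c3
  8 + 2 + 1 + 5 + 5 + 2 + 8 = 31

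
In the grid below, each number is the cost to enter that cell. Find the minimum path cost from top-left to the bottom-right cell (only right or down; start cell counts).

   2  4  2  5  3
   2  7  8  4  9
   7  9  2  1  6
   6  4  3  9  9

Take [0,0] [0,1] [0,2] [0,3] [1,3] [2,3] [2,4] [3,4] for a total of 2 + 4 + 2 + 5 + 4 + 1 + 6 + 9 = 33.
For comparison, the top-then-right route costs 40.

33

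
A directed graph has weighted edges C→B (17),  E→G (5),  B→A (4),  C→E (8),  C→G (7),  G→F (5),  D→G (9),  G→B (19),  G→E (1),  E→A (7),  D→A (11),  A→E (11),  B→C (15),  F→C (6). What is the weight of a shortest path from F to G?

Candidate routes:
F-C-B-A-E-G: 6 + 17 + 4 + 11 + 5 = 43
F-C-E-G: 6 + 8 + 5 = 19
F-C-G: 6 + 7 = 13
The minimum is 13.

13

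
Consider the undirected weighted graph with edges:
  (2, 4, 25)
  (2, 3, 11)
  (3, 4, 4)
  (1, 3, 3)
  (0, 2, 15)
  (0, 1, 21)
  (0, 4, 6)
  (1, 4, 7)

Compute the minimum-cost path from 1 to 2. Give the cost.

Some routes from 1 to 2:
1 -> 4 -> 3 -> 2: 7 + 4 + 11 = 22
1 -> 3 -> 2: 3 + 11 = 14
1 -> 3 -> 4 -> 0 -> 2: 3 + 4 + 6 + 15 = 28
Best route has total 14.

14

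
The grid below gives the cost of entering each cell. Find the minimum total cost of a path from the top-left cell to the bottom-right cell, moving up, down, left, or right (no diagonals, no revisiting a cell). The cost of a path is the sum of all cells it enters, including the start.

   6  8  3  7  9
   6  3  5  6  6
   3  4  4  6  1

30

Cheapest: [0,0]→[1,0]→[1,1]→[2,1]→[2,2]→[2,3]→[2,4]
  6 + 6 + 3 + 4 + 4 + 6 + 1 = 30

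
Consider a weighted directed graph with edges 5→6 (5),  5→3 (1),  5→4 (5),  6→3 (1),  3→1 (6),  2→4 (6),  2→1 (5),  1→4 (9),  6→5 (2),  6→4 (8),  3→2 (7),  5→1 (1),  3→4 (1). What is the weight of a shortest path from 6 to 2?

8

Paths from 6 to 2:
6 - 5 - 3 - 2: 2 + 1 + 7 = 10
6 - 3 - 2: 1 + 7 = 8
Shortest: 8.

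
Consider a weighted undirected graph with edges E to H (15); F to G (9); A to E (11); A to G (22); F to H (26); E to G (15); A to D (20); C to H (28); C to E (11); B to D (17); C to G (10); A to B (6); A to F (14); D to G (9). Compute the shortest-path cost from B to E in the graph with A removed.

41

Routes from B to E avoiding A:
B → D → G → F → H → C → E: 17 + 9 + 9 + 26 + 28 + 11 = 100
B → D → G → F → H → E: 17 + 9 + 9 + 26 + 15 = 76
B → D → G → C → H → E: 17 + 9 + 10 + 28 + 15 = 79
B → D → G → E: 17 + 9 + 15 = 41
B → D → G → C → E: 17 + 9 + 10 + 11 = 47
Shortest: 41.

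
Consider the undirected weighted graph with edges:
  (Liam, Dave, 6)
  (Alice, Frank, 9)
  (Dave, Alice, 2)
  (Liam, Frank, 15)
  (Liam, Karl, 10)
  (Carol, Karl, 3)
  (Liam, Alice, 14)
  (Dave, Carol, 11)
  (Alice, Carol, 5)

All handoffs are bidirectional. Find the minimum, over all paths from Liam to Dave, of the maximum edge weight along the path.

Checking several routes:
Liam -> Dave: max(6) = 6
Liam -> Karl -> Carol -> Alice -> Dave: max(10, 3, 5, 2) = 10
Liam -> Karl -> Carol -> Dave: max(10, 3, 11) = 11
Liam -> Alice -> Dave: max(14, 2) = 14
Liam -> Alice -> Carol -> Dave: max(14, 5, 11) = 14
The minimum achievable maximum is 6.

6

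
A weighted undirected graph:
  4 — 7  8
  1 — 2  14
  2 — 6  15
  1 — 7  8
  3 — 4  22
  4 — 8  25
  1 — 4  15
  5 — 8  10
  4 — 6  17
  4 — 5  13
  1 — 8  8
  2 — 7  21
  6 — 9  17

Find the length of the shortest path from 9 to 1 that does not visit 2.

Checking several routes:
9 - 6 - 4 - 5 - 8 - 1: 17 + 17 + 13 + 10 + 8 = 65
9 - 6 - 4 - 1: 17 + 17 + 15 = 49
9 - 6 - 4 - 7 - 1: 17 + 17 + 8 + 8 = 50
Best route has total 49.

49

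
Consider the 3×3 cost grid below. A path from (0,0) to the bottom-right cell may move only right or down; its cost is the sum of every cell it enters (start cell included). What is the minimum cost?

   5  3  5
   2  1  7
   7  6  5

Best path: [0,0] [1,0] [1,1] [2,1] [2,2]
Cost: 5 + 2 + 1 + 6 + 5 = 19
(Top row then right column would cost 25.)

19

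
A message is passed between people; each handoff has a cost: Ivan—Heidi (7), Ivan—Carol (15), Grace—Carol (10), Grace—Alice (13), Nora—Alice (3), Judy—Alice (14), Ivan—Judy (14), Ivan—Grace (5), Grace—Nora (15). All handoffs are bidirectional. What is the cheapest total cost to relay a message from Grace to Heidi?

12

Candidate routes:
Grace -> Ivan -> Heidi: 5 + 7 = 12
Grace -> Carol -> Ivan -> Heidi: 10 + 15 + 7 = 32
Grace -> Nora -> Alice -> Judy -> Ivan -> Heidi: 15 + 3 + 14 + 14 + 7 = 53
Grace -> Alice -> Judy -> Ivan -> Heidi: 13 + 14 + 14 + 7 = 48
The minimum is 12.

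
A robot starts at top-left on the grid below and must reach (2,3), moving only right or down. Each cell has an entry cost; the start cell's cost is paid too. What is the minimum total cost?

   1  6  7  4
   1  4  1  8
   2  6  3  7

17

Cheapest: [0,0] [1,0] [1,1] [1,2] [2,2] [2,3]
  1 + 1 + 4 + 1 + 3 + 7 = 17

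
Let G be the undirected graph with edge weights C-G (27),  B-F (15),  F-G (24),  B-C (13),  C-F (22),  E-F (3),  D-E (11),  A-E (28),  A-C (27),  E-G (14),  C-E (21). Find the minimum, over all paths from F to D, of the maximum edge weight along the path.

A few of the F→D routes:
F - E - D: max(3, 11) = 11
F - B - C - E - D: max(15, 13, 21, 11) = 21
F - C - E - D: max(22, 21, 11) = 22
The minimum achievable maximum is 11.

11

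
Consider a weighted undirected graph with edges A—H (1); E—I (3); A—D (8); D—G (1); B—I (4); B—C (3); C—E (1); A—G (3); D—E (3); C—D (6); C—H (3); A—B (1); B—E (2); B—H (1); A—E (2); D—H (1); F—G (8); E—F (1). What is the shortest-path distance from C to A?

Some routes from C to A:
C - E - A: 1 + 2 = 3
C - E - B - A: 1 + 2 + 1 = 4
C - H - A: 3 + 1 = 4
Best route has total 3.

3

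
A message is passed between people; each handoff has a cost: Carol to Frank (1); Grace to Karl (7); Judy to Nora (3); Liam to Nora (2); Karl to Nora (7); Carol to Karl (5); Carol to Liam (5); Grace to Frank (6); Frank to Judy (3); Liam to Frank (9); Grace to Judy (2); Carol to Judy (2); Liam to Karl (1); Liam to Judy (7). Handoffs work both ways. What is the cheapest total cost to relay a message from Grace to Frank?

5

A few of the Grace→Frank routes:
Grace -> Judy -> Nora -> Liam -> Carol -> Frank: 2 + 3 + 2 + 5 + 1 = 13
Grace -> Karl -> Carol -> Frank: 7 + 5 + 1 = 13
Grace -> Judy -> Carol -> Frank: 2 + 2 + 1 = 5
Grace -> Frank: 6
Grace -> Judy -> Frank: 2 + 3 = 5
Shortest: 5.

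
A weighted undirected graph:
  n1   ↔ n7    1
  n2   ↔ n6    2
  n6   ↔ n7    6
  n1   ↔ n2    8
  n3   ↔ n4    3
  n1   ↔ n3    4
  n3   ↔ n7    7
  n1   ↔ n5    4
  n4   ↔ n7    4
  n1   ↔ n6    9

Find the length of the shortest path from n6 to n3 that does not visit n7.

Paths from n6 to n3 avoiding n7:
n6 -> n2 -> n1 -> n3: 2 + 8 + 4 = 14
n6 -> n1 -> n3: 9 + 4 = 13
Best route has total 13.

13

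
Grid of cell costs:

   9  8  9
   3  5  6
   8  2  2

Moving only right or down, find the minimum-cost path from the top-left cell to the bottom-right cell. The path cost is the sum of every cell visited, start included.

21

One optimal route is r0c0 → r1c0 → r1c1 → r2c1 → r2c2.
Its cost is 9 + 3 + 5 + 2 + 2 = 21.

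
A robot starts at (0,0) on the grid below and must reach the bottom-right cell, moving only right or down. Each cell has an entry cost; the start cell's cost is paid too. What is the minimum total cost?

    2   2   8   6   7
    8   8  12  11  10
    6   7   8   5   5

37

Cheapest: r0c0 -> r0c1 -> r1c1 -> r2c1 -> r2c2 -> r2c3 -> r2c4
  2 + 2 + 8 + 7 + 8 + 5 + 5 = 37
(Top row then right column would cost 40.)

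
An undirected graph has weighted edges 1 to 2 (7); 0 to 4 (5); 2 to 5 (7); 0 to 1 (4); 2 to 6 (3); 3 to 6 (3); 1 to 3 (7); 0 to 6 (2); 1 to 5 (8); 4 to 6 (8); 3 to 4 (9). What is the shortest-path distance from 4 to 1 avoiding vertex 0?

Some routes from 4 to 1 avoiding 0:
4 -> 3 -> 1: 9 + 7 = 16
4 -> 6 -> 3 -> 1: 8 + 3 + 7 = 18
4 -> 6 -> 2 -> 1: 8 + 3 + 7 = 18
Best route has total 16.

16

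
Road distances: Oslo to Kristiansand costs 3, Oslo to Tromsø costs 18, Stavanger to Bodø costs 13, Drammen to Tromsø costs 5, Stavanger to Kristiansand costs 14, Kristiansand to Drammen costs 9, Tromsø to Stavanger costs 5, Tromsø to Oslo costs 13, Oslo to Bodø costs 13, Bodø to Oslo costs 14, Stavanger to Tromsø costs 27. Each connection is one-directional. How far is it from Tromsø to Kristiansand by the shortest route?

Routes from Tromsø to Kristiansand:
Tromsø → Stavanger → Bodø → Oslo → Kristiansand: 5 + 13 + 14 + 3 = 35
Tromsø → Stavanger → Kristiansand: 5 + 14 = 19
Tromsø → Oslo → Kristiansand: 13 + 3 = 16
The minimum is 16.

16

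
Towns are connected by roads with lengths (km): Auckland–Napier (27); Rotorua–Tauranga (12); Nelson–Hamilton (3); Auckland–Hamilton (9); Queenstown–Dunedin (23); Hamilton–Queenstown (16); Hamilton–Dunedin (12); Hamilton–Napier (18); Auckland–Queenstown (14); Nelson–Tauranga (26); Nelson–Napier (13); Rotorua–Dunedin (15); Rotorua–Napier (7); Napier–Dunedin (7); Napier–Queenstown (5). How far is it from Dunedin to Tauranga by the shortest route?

Some routes from Dunedin to Tauranga:
Dunedin-Napier-Nelson-Tauranga: 7 + 13 + 26 = 46
Dunedin-Napier-Rotorua-Tauranga: 7 + 7 + 12 = 26
Dunedin-Hamilton-Nelson-Tauranga: 12 + 3 + 26 = 41
Dunedin-Rotorua-Tauranga: 15 + 12 = 27
Best route has total 26 km.

26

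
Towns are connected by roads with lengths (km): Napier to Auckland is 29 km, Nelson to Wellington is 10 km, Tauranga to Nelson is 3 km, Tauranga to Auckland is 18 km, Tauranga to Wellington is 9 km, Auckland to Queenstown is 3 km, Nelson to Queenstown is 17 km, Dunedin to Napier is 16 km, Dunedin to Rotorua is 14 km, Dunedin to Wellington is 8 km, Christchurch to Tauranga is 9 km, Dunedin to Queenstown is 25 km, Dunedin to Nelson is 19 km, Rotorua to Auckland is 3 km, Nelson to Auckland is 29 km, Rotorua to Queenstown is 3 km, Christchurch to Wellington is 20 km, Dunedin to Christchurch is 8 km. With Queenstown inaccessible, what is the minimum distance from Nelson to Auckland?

21

A few of the Nelson→Auckland routes:
Nelson-Wellington-Dunedin-Rotorua-Auckland: 10 + 8 + 14 + 3 = 35
Nelson-Tauranga-Auckland: 3 + 18 = 21
Nelson-Auckland: 29
The minimum is 21 km.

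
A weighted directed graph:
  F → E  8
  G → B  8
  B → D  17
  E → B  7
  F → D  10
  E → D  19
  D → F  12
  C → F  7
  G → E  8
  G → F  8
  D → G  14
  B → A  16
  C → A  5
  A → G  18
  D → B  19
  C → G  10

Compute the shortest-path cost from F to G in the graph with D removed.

Paths from F to G avoiding D:
F -> E -> B -> A -> G: 8 + 7 + 16 + 18 = 49
The minimum is 49.

49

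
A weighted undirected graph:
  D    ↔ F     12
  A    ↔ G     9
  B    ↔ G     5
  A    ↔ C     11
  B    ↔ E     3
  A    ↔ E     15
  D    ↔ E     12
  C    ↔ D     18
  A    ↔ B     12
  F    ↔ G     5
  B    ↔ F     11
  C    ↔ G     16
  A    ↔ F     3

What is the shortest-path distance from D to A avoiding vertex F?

27

Comparing a few candidate routes:
D → C → A: 18 + 11 = 29
D → E → A: 12 + 15 = 27
D → E → B → A: 12 + 3 + 12 = 27
Shortest: 27.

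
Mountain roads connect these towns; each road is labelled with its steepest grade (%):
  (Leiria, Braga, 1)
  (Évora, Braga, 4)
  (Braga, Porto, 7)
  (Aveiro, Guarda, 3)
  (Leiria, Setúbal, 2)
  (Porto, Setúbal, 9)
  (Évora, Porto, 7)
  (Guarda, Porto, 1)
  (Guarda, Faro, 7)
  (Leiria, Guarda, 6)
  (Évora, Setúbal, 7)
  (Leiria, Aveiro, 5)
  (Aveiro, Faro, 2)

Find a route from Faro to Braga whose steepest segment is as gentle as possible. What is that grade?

Checking several routes:
Faro -> Aveiro -> Leiria -> Guarda -> Porto -> Braga: max(2, 5, 6, 1, 7) = 7
Faro -> Aveiro -> Leiria -> Setúbal -> Évora -> Braga: max(2, 5, 2, 7, 4) = 7
Faro -> Aveiro -> Leiria -> Guarda -> Porto -> Évora -> Braga: max(2, 5, 6, 1, 7, 4) = 7
Faro -> Aveiro -> Guarda -> Leiria -> Braga: max(2, 3, 6, 1) = 6
Faro -> Aveiro -> Leiria -> Braga: max(2, 5, 1) = 5
Faro -> Aveiro -> Leiria -> Setúbal -> Évora -> Porto -> Braga: max(2, 5, 2, 7, 7, 7) = 7
Smallest bottleneck: 5%.

5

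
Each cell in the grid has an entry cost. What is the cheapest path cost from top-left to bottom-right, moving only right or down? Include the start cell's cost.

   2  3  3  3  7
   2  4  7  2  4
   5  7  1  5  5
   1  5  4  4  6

Path r0c0 → r0c1 → r0c2 → r0c3 → r1c3 → r1c4 → r2c4 → r3c4: 2 + 3 + 3 + 3 + 2 + 4 + 5 + 6 = 28.

28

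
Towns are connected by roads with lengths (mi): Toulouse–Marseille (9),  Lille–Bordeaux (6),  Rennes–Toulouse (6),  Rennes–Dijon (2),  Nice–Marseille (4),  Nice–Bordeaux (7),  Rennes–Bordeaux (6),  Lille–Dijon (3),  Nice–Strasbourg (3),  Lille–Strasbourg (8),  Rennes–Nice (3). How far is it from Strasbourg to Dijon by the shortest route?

Checking several routes:
Strasbourg - Lille - Bordeaux - Rennes - Dijon: 8 + 6 + 6 + 2 = 22
Strasbourg - Nice - Bordeaux - Lille - Dijon: 3 + 7 + 6 + 3 = 19
Strasbourg - Nice - Bordeaux - Rennes - Dijon: 3 + 7 + 6 + 2 = 18
Strasbourg - Nice - Rennes - Dijon: 3 + 3 + 2 = 8
Strasbourg - Lille - Dijon: 8 + 3 = 11
Strasbourg - Nice - Rennes - Bordeaux - Lille - Dijon: 3 + 3 + 6 + 6 + 3 = 21
Best route has total 8 mi.

8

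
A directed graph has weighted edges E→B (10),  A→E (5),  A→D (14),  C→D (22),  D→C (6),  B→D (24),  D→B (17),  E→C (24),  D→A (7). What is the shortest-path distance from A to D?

14

Candidate routes:
A - E - C - D: 5 + 24 + 22 = 51
A - D: 14
A - E - B - D: 5 + 10 + 24 = 39
The minimum is 14.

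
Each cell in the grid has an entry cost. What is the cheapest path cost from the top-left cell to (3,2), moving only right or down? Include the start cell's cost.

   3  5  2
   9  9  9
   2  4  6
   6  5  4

Best path: r0c0 r1c0 r2c0 r2c1 r3c1 r3c2
Cost: 3 + 9 + 2 + 4 + 5 + 4 = 27

27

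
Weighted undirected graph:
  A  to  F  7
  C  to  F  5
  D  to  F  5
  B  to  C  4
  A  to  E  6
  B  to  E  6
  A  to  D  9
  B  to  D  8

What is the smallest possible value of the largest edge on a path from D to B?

Candidate routes:
D - F - A - E - B: max(5, 7, 6, 6) = 7
D - F - C - B: max(5, 5, 4) = 5
D - B: max(8) = 8
D - A - E - B: max(9, 6, 6) = 9
D - A - F - C - B: max(9, 7, 5, 4) = 9
Smallest bottleneck: 5.

5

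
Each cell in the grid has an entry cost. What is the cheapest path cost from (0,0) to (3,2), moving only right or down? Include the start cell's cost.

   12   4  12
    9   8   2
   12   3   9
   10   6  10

One optimal route is (0,0) -> (0,1) -> (1,1) -> (2,1) -> (3,1) -> (3,2).
Its cost is 12 + 4 + 8 + 3 + 6 + 10 = 43.

43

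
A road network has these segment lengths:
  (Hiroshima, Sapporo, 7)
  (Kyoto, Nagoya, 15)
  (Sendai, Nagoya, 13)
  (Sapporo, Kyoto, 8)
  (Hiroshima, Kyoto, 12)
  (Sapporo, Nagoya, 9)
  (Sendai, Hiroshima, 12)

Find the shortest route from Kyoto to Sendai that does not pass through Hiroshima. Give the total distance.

28

Routes from Kyoto to Sendai avoiding Hiroshima:
Kyoto - Nagoya - Sendai: 15 + 13 = 28
Kyoto - Sapporo - Nagoya - Sendai: 8 + 9 + 13 = 30
Best route has total 28.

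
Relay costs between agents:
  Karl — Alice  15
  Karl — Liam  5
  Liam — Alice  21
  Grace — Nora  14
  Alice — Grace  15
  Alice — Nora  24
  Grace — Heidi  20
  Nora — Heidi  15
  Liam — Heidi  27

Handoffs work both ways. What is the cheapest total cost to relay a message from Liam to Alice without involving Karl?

21

Candidate routes:
Liam - Heidi - Nora - Grace - Alice: 27 + 15 + 14 + 15 = 71
Liam - Alice: 21
Liam - Heidi - Grace - Nora - Alice: 27 + 20 + 14 + 24 = 85
Liam - Heidi - Grace - Alice: 27 + 20 + 15 = 62
Liam - Heidi - Nora - Alice: 27 + 15 + 24 = 66
Best route has total 21.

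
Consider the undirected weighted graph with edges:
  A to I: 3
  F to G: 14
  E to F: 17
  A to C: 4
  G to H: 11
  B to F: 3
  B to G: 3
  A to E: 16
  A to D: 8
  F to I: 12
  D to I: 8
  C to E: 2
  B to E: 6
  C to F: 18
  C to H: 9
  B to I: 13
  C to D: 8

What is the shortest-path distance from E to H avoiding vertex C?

Checking several routes:
E→B→F→G→H: 6 + 3 + 14 + 11 = 34
E→F→B→G→H: 17 + 3 + 3 + 11 = 34
E→F→G→H: 17 + 14 + 11 = 42
E→B→G→H: 6 + 3 + 11 = 20
Shortest: 20.

20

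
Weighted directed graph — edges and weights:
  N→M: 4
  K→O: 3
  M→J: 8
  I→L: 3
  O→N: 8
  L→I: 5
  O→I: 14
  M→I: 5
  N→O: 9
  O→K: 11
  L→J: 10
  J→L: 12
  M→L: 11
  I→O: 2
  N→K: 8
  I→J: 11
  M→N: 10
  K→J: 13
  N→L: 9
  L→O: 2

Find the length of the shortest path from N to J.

12

A few of the N→J routes:
N - M - I - J: 4 + 5 + 11 = 20
N - M - J: 4 + 8 = 12
N - L - J: 9 + 10 = 19
Best route has total 12.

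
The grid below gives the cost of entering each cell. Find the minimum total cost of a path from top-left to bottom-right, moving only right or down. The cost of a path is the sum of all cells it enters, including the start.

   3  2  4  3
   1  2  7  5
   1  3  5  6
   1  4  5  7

Best path: [0,0] → [1,0] → [2,0] → [3,0] → [3,1] → [3,2] → [3,3]
Cost: 3 + 1 + 1 + 1 + 4 + 5 + 7 = 22
(Top row then right column would cost 30.)

22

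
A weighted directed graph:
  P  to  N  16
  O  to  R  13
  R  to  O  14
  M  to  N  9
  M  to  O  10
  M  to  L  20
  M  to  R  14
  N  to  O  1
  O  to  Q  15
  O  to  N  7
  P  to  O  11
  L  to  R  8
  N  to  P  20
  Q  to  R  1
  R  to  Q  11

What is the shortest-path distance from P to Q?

26

Paths from P to Q:
P -> N -> O -> R -> Q: 16 + 1 + 13 + 11 = 41
P -> N -> O -> Q: 16 + 1 + 15 = 32
P -> O -> Q: 11 + 15 = 26
P -> O -> R -> Q: 11 + 13 + 11 = 35
The minimum is 26.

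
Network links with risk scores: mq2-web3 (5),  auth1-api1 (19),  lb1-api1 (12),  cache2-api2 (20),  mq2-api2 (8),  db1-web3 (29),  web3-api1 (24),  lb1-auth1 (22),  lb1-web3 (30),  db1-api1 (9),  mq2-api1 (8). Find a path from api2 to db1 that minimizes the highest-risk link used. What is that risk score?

9

A few of the api2→db1 routes:
api2 - mq2 - web3 - api1 - db1: max(8, 5, 24, 9) = 24
api2 - mq2 - api1 - db1: max(8, 8, 9) = 9
api2 - mq2 - web3 - db1: max(8, 5, 29) = 29
The minimum achievable maximum is 9.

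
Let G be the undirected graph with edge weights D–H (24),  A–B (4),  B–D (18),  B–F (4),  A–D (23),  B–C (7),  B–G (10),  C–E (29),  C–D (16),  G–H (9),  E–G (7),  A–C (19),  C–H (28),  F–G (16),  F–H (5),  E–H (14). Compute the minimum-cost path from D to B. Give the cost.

18

Comparing a few candidate routes:
D-B: 18
D-A-B: 23 + 4 = 27
D-C-B: 16 + 7 = 23
D-H-F-B: 24 + 5 + 4 = 33
The minimum is 18.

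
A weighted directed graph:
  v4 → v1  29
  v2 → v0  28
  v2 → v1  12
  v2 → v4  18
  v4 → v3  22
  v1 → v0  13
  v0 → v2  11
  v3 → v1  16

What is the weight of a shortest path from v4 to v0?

Routes from v4 to v0:
v4 → v1 → v0: 29 + 13 = 42
v4 → v3 → v1 → v0: 22 + 16 + 13 = 51
The minimum is 42.

42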